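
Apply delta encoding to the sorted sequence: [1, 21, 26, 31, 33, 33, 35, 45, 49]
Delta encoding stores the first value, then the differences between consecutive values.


First value: 1
Deltas:
  21 - 1 = 20
  26 - 21 = 5
  31 - 26 = 5
  33 - 31 = 2
  33 - 33 = 0
  35 - 33 = 2
  45 - 35 = 10
  49 - 45 = 4


Delta encoded: [1, 20, 5, 5, 2, 0, 2, 10, 4]


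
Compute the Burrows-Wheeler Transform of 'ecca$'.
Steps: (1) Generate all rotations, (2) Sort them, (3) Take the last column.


Rotations (sorted):
  0: $ecca -> last char: a
  1: a$ecc -> last char: c
  2: ca$ec -> last char: c
  3: cca$e -> last char: e
  4: ecca$ -> last char: $


BWT = acce$


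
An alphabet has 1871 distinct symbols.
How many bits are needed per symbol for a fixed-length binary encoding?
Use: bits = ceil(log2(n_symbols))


log2(1871) = 10.8696
Bracket: 2^10 = 1024 < 1871 <= 2^11 = 2048
So ceil(log2(1871)) = 11

bits = ceil(log2(1871)) = ceil(10.8696) = 11 bits


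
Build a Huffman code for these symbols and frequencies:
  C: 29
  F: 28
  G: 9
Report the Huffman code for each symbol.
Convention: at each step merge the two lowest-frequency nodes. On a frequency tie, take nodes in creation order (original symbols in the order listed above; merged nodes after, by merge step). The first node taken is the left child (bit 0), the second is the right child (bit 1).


Huffman tree construction:
Step 1: Merge G(9) + F(28) = 37
Step 2: Merge C(29) + (G+F)(37) = 66
Read each symbol's code off the tree from the root (left child = 0, right child = 1).

Codes:
  C: 0 (length 1)
  F: 11 (length 2)
  G: 10 (length 2)
Average code length: 103/66 = 1.5606 bits/symbol


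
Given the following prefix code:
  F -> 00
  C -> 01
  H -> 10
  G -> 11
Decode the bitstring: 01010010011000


Decoding step by step:
Bits 01 -> C
Bits 01 -> C
Bits 00 -> F
Bits 10 -> H
Bits 01 -> C
Bits 10 -> H
Bits 00 -> F


Decoded message: CCFHCHF


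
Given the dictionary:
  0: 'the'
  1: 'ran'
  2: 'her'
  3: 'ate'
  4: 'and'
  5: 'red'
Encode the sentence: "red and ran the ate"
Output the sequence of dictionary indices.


Look up each word in the dictionary:
  'red' -> 5
  'and' -> 4
  'ran' -> 1
  'the' -> 0
  'ate' -> 3

Encoded: [5, 4, 1, 0, 3]


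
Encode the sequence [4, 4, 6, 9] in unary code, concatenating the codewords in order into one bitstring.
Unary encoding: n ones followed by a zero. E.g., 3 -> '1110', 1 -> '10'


Encode each number as n ones followed by a terminating 0:
  4 -> 11110 (5 bits)
  4 -> 11110 (5 bits)
  6 -> 1111110 (7 bits)
  9 -> 1111111110 (10 bits)
Total length = 5 + 5 + 7 + 10 = 27 bits.

Unary([4, 4, 6, 9]) = 111101111011111101111111110 (27 bits)


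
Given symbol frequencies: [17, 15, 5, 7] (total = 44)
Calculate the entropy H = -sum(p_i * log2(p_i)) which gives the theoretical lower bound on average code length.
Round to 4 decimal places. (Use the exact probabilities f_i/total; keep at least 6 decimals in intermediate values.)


Per-symbol terms -p_i * log2(p_i) with p_i = f_i/44:
  p = 17/44 = 0.386364: log2(p) = -1.371969, -p*log2(p) = 0.530079
  p = 15/44 = 0.340909: log2(p) = -1.552541, -p*log2(p) = 0.529275
  p = 5/44 = 0.113636: log2(p) = -3.137504, -p*log2(p) = 0.356534
  p = 7/44 = 0.159091: log2(p) = -2.652077, -p*log2(p) = 0.421921
H = 0.530079 + 0.529275 + 0.356534 + 0.421921 = 1.837809

H = 1.8378 bits/symbol


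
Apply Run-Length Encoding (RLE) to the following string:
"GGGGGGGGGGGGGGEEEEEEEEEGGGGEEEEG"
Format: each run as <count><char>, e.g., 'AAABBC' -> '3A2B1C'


Scanning runs left to right:
  i=0: run of 'G' x 14 -> '14G'
  i=14: run of 'E' x 9 -> '9E'
  i=23: run of 'G' x 4 -> '4G'
  i=27: run of 'E' x 4 -> '4E'
  i=31: run of 'G' x 1 -> '1G'

RLE = 14G9E4G4E1G


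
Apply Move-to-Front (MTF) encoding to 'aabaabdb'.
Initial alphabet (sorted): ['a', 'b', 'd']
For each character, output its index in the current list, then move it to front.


MTF encoding:
'a': index 0 in ['a', 'b', 'd'] -> ['a', 'b', 'd']
'a': index 0 in ['a', 'b', 'd'] -> ['a', 'b', 'd']
'b': index 1 in ['a', 'b', 'd'] -> ['b', 'a', 'd']
'a': index 1 in ['b', 'a', 'd'] -> ['a', 'b', 'd']
'a': index 0 in ['a', 'b', 'd'] -> ['a', 'b', 'd']
'b': index 1 in ['a', 'b', 'd'] -> ['b', 'a', 'd']
'd': index 2 in ['b', 'a', 'd'] -> ['d', 'b', 'a']
'b': index 1 in ['d', 'b', 'a'] -> ['b', 'd', 'a']


Output: [0, 0, 1, 1, 0, 1, 2, 1]


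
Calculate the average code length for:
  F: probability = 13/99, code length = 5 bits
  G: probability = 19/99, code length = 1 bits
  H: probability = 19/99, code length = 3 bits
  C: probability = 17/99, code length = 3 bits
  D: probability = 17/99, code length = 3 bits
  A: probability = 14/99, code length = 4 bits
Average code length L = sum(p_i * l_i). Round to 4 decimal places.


Weighted contributions p_i * l_i:
  F: (13/99) * 5 = 65/99
  G: (19/99) * 1 = 19/99
  H: (19/99) * 3 = 57/99
  C: (17/99) * 3 = 51/99
  D: (17/99) * 3 = 51/99
  A: (14/99) * 4 = 56/99
Sum = (65 + 19 + 57 + 51 + 51 + 56)/99 = 299/99

L = 299/99 = 3.0202 bits/symbol


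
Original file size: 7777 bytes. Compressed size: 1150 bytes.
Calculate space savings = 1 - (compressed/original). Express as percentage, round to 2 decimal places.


ratio = compressed/original = 1150/7777 = 0.147872
savings = 1 - ratio = 1 - 0.147872 = 0.852128
as a percentage: 0.852128 * 100 = 85.21%

Space savings = 1 - 1150/7777 = 85.21%


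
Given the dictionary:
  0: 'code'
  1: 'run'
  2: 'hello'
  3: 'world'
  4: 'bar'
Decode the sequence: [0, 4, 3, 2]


Look up each index in the dictionary:
  0 -> 'code'
  4 -> 'bar'
  3 -> 'world'
  2 -> 'hello'

Decoded: "code bar world hello"


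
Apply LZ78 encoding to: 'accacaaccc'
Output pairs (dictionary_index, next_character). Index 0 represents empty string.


LZ78 encoding steps:
Dictionary: {0: ''}
Step 1: w='' (idx 0), next='a' -> output (0, 'a'), add 'a' as idx 1
Step 2: w='' (idx 0), next='c' -> output (0, 'c'), add 'c' as idx 2
Step 3: w='c' (idx 2), next='a' -> output (2, 'a'), add 'ca' as idx 3
Step 4: w='ca' (idx 3), next='a' -> output (3, 'a'), add 'caa' as idx 4
Step 5: w='c' (idx 2), next='c' -> output (2, 'c'), add 'cc' as idx 5
Step 6: w='c' (idx 2), end of input -> output (2, '')


Encoded: [(0, 'a'), (0, 'c'), (2, 'a'), (3, 'a'), (2, 'c'), (2, '')]


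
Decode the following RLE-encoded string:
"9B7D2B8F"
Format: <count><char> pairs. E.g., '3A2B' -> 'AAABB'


Expanding each <count><char> pair:
  9B -> 'BBBBBBBBB'
  7D -> 'DDDDDDD'
  2B -> 'BB'
  8F -> 'FFFFFFFF'

Decoded = BBBBBBBBBDDDDDDDBBFFFFFFFF


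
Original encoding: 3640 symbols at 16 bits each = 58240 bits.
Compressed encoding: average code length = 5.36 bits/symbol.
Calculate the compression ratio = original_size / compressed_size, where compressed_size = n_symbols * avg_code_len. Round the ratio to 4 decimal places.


original_size = n_symbols * orig_bits = 3640 * 16 = 58240 bits
compressed_size = n_symbols * avg_code_len = 3640 * 5.36 = 19510.4 bits
ratio = original_size / compressed_size = 58240 / 19510.4 = 2.9851

Compression ratio = 2.9851


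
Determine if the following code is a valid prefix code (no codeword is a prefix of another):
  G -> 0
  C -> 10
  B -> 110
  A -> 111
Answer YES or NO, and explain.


Checking each pair (does one codeword prefix another?):
  G='0' vs C='10': no prefix
  G='0' vs B='110': no prefix
  G='0' vs A='111': no prefix
  C='10' vs G='0': no prefix
  C='10' vs B='110': no prefix
  C='10' vs A='111': no prefix
  B='110' vs G='0': no prefix
  B='110' vs C='10': no prefix
  B='110' vs A='111': no prefix
  A='111' vs G='0': no prefix
  A='111' vs C='10': no prefix
  A='111' vs B='110': no prefix
No violation found over all pairs.

YES -- this is a valid prefix code. No codeword is a prefix of any other codeword.


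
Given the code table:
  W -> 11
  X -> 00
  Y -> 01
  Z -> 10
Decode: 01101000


Decoding:
01 -> Y
10 -> Z
10 -> Z
00 -> X


Result: YZZX


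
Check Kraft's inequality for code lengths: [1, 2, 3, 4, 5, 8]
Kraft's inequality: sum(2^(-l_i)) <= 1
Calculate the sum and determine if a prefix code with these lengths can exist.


Sum = 2^(-1) + 2^(-2) + 2^(-3) + 2^(-4) + 2^(-5) + 2^(-8)
    = 0.5 + 0.25 + 0.125 + 0.0625 + 0.03125 + 0.00390625
    = 249/256 = 0.97265625
Since 0.97265625 <= 1, Kraft's inequality IS satisfied.
A prefix code with these lengths CAN exist.

Kraft sum = 0.97265625. Satisfied.


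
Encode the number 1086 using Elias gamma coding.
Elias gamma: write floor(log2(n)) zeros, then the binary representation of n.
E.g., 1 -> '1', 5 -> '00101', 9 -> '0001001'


num_bits = floor(log2(1086)) + 1 = 11
leading_zeros = num_bits - 1 = 10
binary(1086) = 10000111110

Elias gamma(1086) = '0000000000' + '10000111110' = 000000000010000111110 (21 bits)


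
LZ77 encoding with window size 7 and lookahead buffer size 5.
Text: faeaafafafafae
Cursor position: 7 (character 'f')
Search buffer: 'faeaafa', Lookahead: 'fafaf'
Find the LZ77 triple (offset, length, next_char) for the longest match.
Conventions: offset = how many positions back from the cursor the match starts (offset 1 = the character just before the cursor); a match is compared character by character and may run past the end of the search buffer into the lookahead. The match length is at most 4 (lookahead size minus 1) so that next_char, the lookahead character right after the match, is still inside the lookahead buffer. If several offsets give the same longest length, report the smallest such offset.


Try each offset into the search buffer:
  offset=1 (pos 6, char 'a'): match length 0
  offset=2 (pos 5, char 'f'): match length 4
  offset=3 (pos 4, char 'a'): match length 0
  offset=4 (pos 3, char 'a'): match length 0
  offset=5 (pos 2, char 'e'): match length 0
  offset=6 (pos 1, char 'a'): match length 0
  offset=7 (pos 0, char 'f'): match length 2
Longest match has length 4 at offset 2.
next_char = character at position 7 + 4 = 11 -> 'f'

Best match: offset=2, length=4 (matching 'fafa' starting at position 5)
LZ77 triple: (2, 4, 'f')


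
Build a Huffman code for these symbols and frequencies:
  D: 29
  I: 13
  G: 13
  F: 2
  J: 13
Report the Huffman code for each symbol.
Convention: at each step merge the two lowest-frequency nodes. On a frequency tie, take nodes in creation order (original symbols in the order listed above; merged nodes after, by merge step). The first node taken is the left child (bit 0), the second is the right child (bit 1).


Huffman tree construction:
Step 1: Merge F(2) + I(13) = 15
Step 2: Merge G(13) + J(13) = 26
Step 3: Merge (F+I)(15) + (G+J)(26) = 41
Step 4: Merge D(29) + ((F+I)+(G+J))(41) = 70
Read each symbol's code off the tree from the root (left child = 0, right child = 1).

Codes:
  D: 0 (length 1)
  I: 101 (length 3)
  G: 110 (length 3)
  F: 100 (length 3)
  J: 111 (length 3)
Average code length: 152/70 = 2.1714 bits/symbol


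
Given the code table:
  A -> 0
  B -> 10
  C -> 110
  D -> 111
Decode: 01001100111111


Decoding:
0 -> A
10 -> B
0 -> A
110 -> C
0 -> A
111 -> D
111 -> D


Result: ABACADD


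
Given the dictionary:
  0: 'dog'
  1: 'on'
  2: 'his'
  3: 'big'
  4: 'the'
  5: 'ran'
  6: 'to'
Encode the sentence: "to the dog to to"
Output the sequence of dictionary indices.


Look up each word in the dictionary:
  'to' -> 6
  'the' -> 4
  'dog' -> 0
  'to' -> 6
  'to' -> 6

Encoded: [6, 4, 0, 6, 6]


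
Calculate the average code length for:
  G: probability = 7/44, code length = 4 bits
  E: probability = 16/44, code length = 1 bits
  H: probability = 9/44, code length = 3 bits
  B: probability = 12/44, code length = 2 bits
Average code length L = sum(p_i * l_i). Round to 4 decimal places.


Weighted contributions p_i * l_i:
  G: (7/44) * 4 = 28/44
  E: (16/44) * 1 = 16/44
  H: (9/44) * 3 = 27/44
  B: (12/44) * 2 = 24/44
Sum = (28 + 16 + 27 + 24)/44 = 95/44

L = 95/44 = 2.1591 bits/symbol


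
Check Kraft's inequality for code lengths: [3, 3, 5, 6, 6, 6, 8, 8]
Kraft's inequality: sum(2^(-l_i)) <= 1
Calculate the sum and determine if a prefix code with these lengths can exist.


Sum = 2^(-3) + 2^(-3) + 2^(-5) + 2^(-6) + 2^(-6) + 2^(-6) + 2^(-8) + 2^(-8)
    = 0.125 + 0.125 + 0.03125 + 0.015625 + 0.015625 + 0.015625 + 0.00390625 + 0.00390625
    = 86/256 = 0.3359375
Since 0.3359375 <= 1, Kraft's inequality IS satisfied.
A prefix code with these lengths CAN exist.

Kraft sum = 0.3359375. Satisfied.


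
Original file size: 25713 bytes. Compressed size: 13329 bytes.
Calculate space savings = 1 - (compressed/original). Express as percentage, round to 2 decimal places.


ratio = compressed/original = 13329/25713 = 0.518376
savings = 1 - ratio = 1 - 0.518376 = 0.481624
as a percentage: 0.481624 * 100 = 48.16%

Space savings = 1 - 13329/25713 = 48.16%


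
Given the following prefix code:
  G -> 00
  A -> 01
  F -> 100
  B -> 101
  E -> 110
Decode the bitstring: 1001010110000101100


Decoding step by step:
Bits 100 -> F
Bits 101 -> B
Bits 01 -> A
Bits 100 -> F
Bits 00 -> G
Bits 101 -> B
Bits 100 -> F


Decoded message: FBAFGBF


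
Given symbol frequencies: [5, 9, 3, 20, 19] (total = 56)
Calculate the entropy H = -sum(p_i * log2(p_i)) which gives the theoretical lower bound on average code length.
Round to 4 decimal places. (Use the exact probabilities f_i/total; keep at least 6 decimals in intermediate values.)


Per-symbol terms -p_i * log2(p_i) with p_i = f_i/56:
  p = 5/56 = 0.089286: log2(p) = -3.485427, -p*log2(p) = 0.311199
  p = 9/56 = 0.160714: log2(p) = -2.637430, -p*log2(p) = 0.423873
  p = 3/56 = 0.053571: log2(p) = -4.222392, -p*log2(p) = 0.226200
  p = 20/56 = 0.357143: log2(p) = -1.485427, -p*log2(p) = 0.530510
  p = 19/56 = 0.339286: log2(p) = -1.559427, -p*log2(p) = 0.529091
H = 0.311199 + 0.423873 + 0.226200 + 0.530510 + 0.529091 = 2.020873

H = 2.0209 bits/symbol


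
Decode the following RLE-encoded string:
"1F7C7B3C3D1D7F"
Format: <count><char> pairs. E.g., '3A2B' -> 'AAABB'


Expanding each <count><char> pair:
  1F -> 'F'
  7C -> 'CCCCCCC'
  7B -> 'BBBBBBB'
  3C -> 'CCC'
  3D -> 'DDD'
  1D -> 'D'
  7F -> 'FFFFFFF'

Decoded = FCCCCCCCBBBBBBBCCCDDDDFFFFFFF


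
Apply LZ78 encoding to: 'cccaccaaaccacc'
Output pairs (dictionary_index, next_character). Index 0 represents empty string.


LZ78 encoding steps:
Dictionary: {0: ''}
Step 1: w='' (idx 0), next='c' -> output (0, 'c'), add 'c' as idx 1
Step 2: w='c' (idx 1), next='c' -> output (1, 'c'), add 'cc' as idx 2
Step 3: w='' (idx 0), next='a' -> output (0, 'a'), add 'a' as idx 3
Step 4: w='cc' (idx 2), next='a' -> output (2, 'a'), add 'cca' as idx 4
Step 5: w='a' (idx 3), next='a' -> output (3, 'a'), add 'aa' as idx 5
Step 6: w='cca' (idx 4), next='c' -> output (4, 'c'), add 'ccac' as idx 6
Step 7: w='c' (idx 1), end of input -> output (1, '')


Encoded: [(0, 'c'), (1, 'c'), (0, 'a'), (2, 'a'), (3, 'a'), (4, 'c'), (1, '')]


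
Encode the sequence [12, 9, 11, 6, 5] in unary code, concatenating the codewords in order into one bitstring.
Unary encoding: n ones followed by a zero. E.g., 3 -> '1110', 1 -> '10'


Encode each number as n ones followed by a terminating 0:
  12 -> 1111111111110 (13 bits)
  9 -> 1111111110 (10 bits)
  11 -> 111111111110 (12 bits)
  6 -> 1111110 (7 bits)
  5 -> 111110 (6 bits)
Total length = 13 + 10 + 12 + 7 + 6 = 48 bits.

Unary([12, 9, 11, 6, 5]) = 111111111111011111111101111111111101111110111110 (48 bits)


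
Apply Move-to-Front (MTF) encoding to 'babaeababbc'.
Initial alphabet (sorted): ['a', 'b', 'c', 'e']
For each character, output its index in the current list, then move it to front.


MTF encoding:
'b': index 1 in ['a', 'b', 'c', 'e'] -> ['b', 'a', 'c', 'e']
'a': index 1 in ['b', 'a', 'c', 'e'] -> ['a', 'b', 'c', 'e']
'b': index 1 in ['a', 'b', 'c', 'e'] -> ['b', 'a', 'c', 'e']
'a': index 1 in ['b', 'a', 'c', 'e'] -> ['a', 'b', 'c', 'e']
'e': index 3 in ['a', 'b', 'c', 'e'] -> ['e', 'a', 'b', 'c']
'a': index 1 in ['e', 'a', 'b', 'c'] -> ['a', 'e', 'b', 'c']
'b': index 2 in ['a', 'e', 'b', 'c'] -> ['b', 'a', 'e', 'c']
'a': index 1 in ['b', 'a', 'e', 'c'] -> ['a', 'b', 'e', 'c']
'b': index 1 in ['a', 'b', 'e', 'c'] -> ['b', 'a', 'e', 'c']
'b': index 0 in ['b', 'a', 'e', 'c'] -> ['b', 'a', 'e', 'c']
'c': index 3 in ['b', 'a', 'e', 'c'] -> ['c', 'b', 'a', 'e']


Output: [1, 1, 1, 1, 3, 1, 2, 1, 1, 0, 3]


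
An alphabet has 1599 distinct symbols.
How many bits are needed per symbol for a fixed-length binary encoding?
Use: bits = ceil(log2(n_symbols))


log2(1599) = 10.643
Bracket: 2^10 = 1024 < 1599 <= 2^11 = 2048
So ceil(log2(1599)) = 11

bits = ceil(log2(1599)) = ceil(10.643) = 11 bits


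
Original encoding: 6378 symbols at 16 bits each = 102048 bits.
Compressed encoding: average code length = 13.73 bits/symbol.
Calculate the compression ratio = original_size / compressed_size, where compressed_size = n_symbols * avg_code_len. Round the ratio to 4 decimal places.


original_size = n_symbols * orig_bits = 6378 * 16 = 102048 bits
compressed_size = n_symbols * avg_code_len = 6378 * 13.73 = 87569.94 bits
ratio = original_size / compressed_size = 102048 / 87569.94 = 1.1653

Compression ratio = 1.1653


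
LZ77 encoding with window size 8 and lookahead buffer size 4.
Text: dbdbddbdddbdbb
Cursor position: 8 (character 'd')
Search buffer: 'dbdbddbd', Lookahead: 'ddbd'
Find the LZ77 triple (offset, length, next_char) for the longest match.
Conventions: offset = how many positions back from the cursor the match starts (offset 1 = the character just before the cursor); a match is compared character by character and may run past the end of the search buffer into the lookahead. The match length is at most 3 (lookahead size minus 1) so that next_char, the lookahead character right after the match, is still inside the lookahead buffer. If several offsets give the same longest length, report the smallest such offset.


Try each offset into the search buffer:
  offset=1 (pos 7, char 'd'): match length 2
  offset=2 (pos 6, char 'b'): match length 0
  offset=3 (pos 5, char 'd'): match length 1
  offset=4 (pos 4, char 'd'): match length 3
  offset=5 (pos 3, char 'b'): match length 0
  offset=6 (pos 2, char 'd'): match length 1
  offset=7 (pos 1, char 'b'): match length 0
  offset=8 (pos 0, char 'd'): match length 1
Longest match has length 3 at offset 4.
next_char = character at position 8 + 3 = 11 -> 'd'

Best match: offset=4, length=3 (matching 'ddb' starting at position 4)
LZ77 triple: (4, 3, 'd')


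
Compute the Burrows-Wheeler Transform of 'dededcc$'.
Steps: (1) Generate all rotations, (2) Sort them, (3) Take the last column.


Rotations (sorted):
  0: $dededcc -> last char: c
  1: c$dededc -> last char: c
  2: cc$deded -> last char: d
  3: dcc$dede -> last char: e
  4: dedcc$de -> last char: e
  5: dededcc$ -> last char: $
  6: edcc$ded -> last char: d
  7: ededcc$d -> last char: d


BWT = ccdee$dd


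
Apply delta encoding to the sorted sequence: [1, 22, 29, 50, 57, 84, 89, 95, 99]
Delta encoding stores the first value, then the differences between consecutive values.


First value: 1
Deltas:
  22 - 1 = 21
  29 - 22 = 7
  50 - 29 = 21
  57 - 50 = 7
  84 - 57 = 27
  89 - 84 = 5
  95 - 89 = 6
  99 - 95 = 4


Delta encoded: [1, 21, 7, 21, 7, 27, 5, 6, 4]


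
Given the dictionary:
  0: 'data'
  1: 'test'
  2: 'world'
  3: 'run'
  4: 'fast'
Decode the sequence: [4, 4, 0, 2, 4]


Look up each index in the dictionary:
  4 -> 'fast'
  4 -> 'fast'
  0 -> 'data'
  2 -> 'world'
  4 -> 'fast'

Decoded: "fast fast data world fast"


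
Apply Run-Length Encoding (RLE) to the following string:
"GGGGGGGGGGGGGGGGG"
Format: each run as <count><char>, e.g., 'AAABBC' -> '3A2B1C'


Scanning runs left to right:
  i=0: run of 'G' x 17 -> '17G'

RLE = 17G


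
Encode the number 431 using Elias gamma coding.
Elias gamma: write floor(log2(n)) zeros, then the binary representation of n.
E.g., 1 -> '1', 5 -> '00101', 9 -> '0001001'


num_bits = floor(log2(431)) + 1 = 9
leading_zeros = num_bits - 1 = 8
binary(431) = 110101111

Elias gamma(431) = '00000000' + '110101111' = 00000000110101111 (17 bits)


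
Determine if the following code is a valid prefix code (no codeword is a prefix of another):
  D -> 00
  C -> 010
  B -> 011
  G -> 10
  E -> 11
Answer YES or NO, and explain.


Checking each pair (does one codeword prefix another?):
  D='00' vs C='010': no prefix
  D='00' vs B='011': no prefix
  D='00' vs G='10': no prefix
  D='00' vs E='11': no prefix
  C='010' vs D='00': no prefix
  C='010' vs B='011': no prefix
  C='010' vs G='10': no prefix
  C='010' vs E='11': no prefix
  B='011' vs D='00': no prefix
  B='011' vs C='010': no prefix
  B='011' vs G='10': no prefix
  B='011' vs E='11': no prefix
  G='10' vs D='00': no prefix
  G='10' vs C='010': no prefix
  G='10' vs B='011': no prefix
  G='10' vs E='11': no prefix
  E='11' vs D='00': no prefix
  E='11' vs C='010': no prefix
  E='11' vs B='011': no prefix
  E='11' vs G='10': no prefix
No violation found over all pairs.

YES -- this is a valid prefix code. No codeword is a prefix of any other codeword.


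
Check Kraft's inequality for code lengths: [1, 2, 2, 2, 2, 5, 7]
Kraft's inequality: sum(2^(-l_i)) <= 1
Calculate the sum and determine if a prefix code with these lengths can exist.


Sum = 2^(-1) + 2^(-2) + 2^(-2) + 2^(-2) + 2^(-2) + 2^(-5) + 2^(-7)
    = 0.5 + 0.25 + 0.25 + 0.25 + 0.25 + 0.03125 + 0.0078125
    = 197/128 = 1.5390625
Since 1.5390625 > 1, Kraft's inequality is NOT satisfied.
A prefix code with these lengths CANNOT exist.

Kraft sum = 1.5390625. Not satisfied.


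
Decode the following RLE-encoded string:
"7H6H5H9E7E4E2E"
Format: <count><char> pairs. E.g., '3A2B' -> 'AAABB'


Expanding each <count><char> pair:
  7H -> 'HHHHHHH'
  6H -> 'HHHHHH'
  5H -> 'HHHHH'
  9E -> 'EEEEEEEEE'
  7E -> 'EEEEEEE'
  4E -> 'EEEE'
  2E -> 'EE'

Decoded = HHHHHHHHHHHHHHHHHHEEEEEEEEEEEEEEEEEEEEEE


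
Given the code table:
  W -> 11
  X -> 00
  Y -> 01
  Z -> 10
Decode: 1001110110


Decoding:
10 -> Z
01 -> Y
11 -> W
01 -> Y
10 -> Z


Result: ZYWYZ


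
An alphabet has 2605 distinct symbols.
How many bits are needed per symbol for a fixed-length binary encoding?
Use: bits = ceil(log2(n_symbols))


log2(2605) = 11.3471
Bracket: 2^11 = 2048 < 2605 <= 2^12 = 4096
So ceil(log2(2605)) = 12

bits = ceil(log2(2605)) = ceil(11.3471) = 12 bits


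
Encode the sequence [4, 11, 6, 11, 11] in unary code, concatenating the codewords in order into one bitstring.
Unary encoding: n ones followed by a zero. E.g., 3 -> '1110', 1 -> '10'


Encode each number as n ones followed by a terminating 0:
  4 -> 11110 (5 bits)
  11 -> 111111111110 (12 bits)
  6 -> 1111110 (7 bits)
  11 -> 111111111110 (12 bits)
  11 -> 111111111110 (12 bits)
Total length = 5 + 12 + 7 + 12 + 12 = 48 bits.

Unary([4, 11, 6, 11, 11]) = 111101111111111101111110111111111110111111111110 (48 bits)


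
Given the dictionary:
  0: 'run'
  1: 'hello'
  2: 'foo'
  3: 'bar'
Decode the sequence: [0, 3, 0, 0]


Look up each index in the dictionary:
  0 -> 'run'
  3 -> 'bar'
  0 -> 'run'
  0 -> 'run'

Decoded: "run bar run run"


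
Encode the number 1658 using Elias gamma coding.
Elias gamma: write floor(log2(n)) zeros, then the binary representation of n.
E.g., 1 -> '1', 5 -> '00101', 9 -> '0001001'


num_bits = floor(log2(1658)) + 1 = 11
leading_zeros = num_bits - 1 = 10
binary(1658) = 11001111010

Elias gamma(1658) = '0000000000' + '11001111010' = 000000000011001111010 (21 bits)


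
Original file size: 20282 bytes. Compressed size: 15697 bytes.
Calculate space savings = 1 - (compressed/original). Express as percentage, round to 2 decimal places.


ratio = compressed/original = 15697/20282 = 0.773937
savings = 1 - ratio = 1 - 0.773937 = 0.226063
as a percentage: 0.226063 * 100 = 22.61%

Space savings = 1 - 15697/20282 = 22.61%


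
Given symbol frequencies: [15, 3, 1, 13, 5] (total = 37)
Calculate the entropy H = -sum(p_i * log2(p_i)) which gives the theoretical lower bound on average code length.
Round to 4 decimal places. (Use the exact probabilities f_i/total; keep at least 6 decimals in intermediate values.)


Per-symbol terms -p_i * log2(p_i) with p_i = f_i/37:
  p = 15/37 = 0.405405: log2(p) = -1.302563, -p*log2(p) = 0.528066
  p = 3/37 = 0.081081: log2(p) = -3.624491, -p*log2(p) = 0.293878
  p = 1/37 = 0.027027: log2(p) = -5.209453, -p*log2(p) = 0.140796
  p = 13/37 = 0.351351: log2(p) = -1.509014, -p*log2(p) = 0.530194
  p = 5/37 = 0.135135: log2(p) = -2.887525, -p*log2(p) = 0.390206
H = 0.528066 + 0.293878 + 0.140796 + 0.530194 + 0.390206 = 1.883140

H = 1.8831 bits/symbol


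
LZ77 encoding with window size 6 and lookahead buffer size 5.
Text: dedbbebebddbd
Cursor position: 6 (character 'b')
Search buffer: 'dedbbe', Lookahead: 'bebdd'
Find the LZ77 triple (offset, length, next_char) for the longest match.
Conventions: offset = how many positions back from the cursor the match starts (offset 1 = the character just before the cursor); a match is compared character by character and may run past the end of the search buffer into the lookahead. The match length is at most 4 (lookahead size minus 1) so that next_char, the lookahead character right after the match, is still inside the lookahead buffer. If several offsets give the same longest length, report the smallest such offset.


Try each offset into the search buffer:
  offset=1 (pos 5, char 'e'): match length 0
  offset=2 (pos 4, char 'b'): match length 3
  offset=3 (pos 3, char 'b'): match length 1
  offset=4 (pos 2, char 'd'): match length 0
  offset=5 (pos 1, char 'e'): match length 0
  offset=6 (pos 0, char 'd'): match length 0
Longest match has length 3 at offset 2.
next_char = character at position 6 + 3 = 9 -> 'd'

Best match: offset=2, length=3 (matching 'beb' starting at position 4)
LZ77 triple: (2, 3, 'd')


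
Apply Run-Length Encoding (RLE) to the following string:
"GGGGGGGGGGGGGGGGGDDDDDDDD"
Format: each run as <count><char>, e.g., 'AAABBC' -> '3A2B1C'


Scanning runs left to right:
  i=0: run of 'G' x 17 -> '17G'
  i=17: run of 'D' x 8 -> '8D'

RLE = 17G8D


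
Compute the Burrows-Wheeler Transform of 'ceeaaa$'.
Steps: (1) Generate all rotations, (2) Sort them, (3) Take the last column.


Rotations (sorted):
  0: $ceeaaa -> last char: a
  1: a$ceeaa -> last char: a
  2: aa$ceea -> last char: a
  3: aaa$cee -> last char: e
  4: ceeaaa$ -> last char: $
  5: eaaa$ce -> last char: e
  6: eeaaa$c -> last char: c


BWT = aaae$ec


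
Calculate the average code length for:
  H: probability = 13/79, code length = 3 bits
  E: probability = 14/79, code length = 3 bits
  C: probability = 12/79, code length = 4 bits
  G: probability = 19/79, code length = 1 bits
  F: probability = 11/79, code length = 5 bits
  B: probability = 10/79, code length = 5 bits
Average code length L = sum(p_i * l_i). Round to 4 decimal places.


Weighted contributions p_i * l_i:
  H: (13/79) * 3 = 39/79
  E: (14/79) * 3 = 42/79
  C: (12/79) * 4 = 48/79
  G: (19/79) * 1 = 19/79
  F: (11/79) * 5 = 55/79
  B: (10/79) * 5 = 50/79
Sum = (39 + 42 + 48 + 19 + 55 + 50)/79 = 253/79

L = 253/79 = 3.2025 bits/symbol


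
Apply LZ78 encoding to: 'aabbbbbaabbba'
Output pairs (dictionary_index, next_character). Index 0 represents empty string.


LZ78 encoding steps:
Dictionary: {0: ''}
Step 1: w='' (idx 0), next='a' -> output (0, 'a'), add 'a' as idx 1
Step 2: w='a' (idx 1), next='b' -> output (1, 'b'), add 'ab' as idx 2
Step 3: w='' (idx 0), next='b' -> output (0, 'b'), add 'b' as idx 3
Step 4: w='b' (idx 3), next='b' -> output (3, 'b'), add 'bb' as idx 4
Step 5: w='b' (idx 3), next='a' -> output (3, 'a'), add 'ba' as idx 5
Step 6: w='ab' (idx 2), next='b' -> output (2, 'b'), add 'abb' as idx 6
Step 7: w='ba' (idx 5), end of input -> output (5, '')


Encoded: [(0, 'a'), (1, 'b'), (0, 'b'), (3, 'b'), (3, 'a'), (2, 'b'), (5, '')]


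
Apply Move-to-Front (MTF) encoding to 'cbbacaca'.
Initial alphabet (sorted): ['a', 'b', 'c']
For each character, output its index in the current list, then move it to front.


MTF encoding:
'c': index 2 in ['a', 'b', 'c'] -> ['c', 'a', 'b']
'b': index 2 in ['c', 'a', 'b'] -> ['b', 'c', 'a']
'b': index 0 in ['b', 'c', 'a'] -> ['b', 'c', 'a']
'a': index 2 in ['b', 'c', 'a'] -> ['a', 'b', 'c']
'c': index 2 in ['a', 'b', 'c'] -> ['c', 'a', 'b']
'a': index 1 in ['c', 'a', 'b'] -> ['a', 'c', 'b']
'c': index 1 in ['a', 'c', 'b'] -> ['c', 'a', 'b']
'a': index 1 in ['c', 'a', 'b'] -> ['a', 'c', 'b']


Output: [2, 2, 0, 2, 2, 1, 1, 1]


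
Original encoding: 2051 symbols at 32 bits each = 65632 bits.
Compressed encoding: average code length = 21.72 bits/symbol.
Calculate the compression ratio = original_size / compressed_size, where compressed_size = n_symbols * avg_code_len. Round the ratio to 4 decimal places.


original_size = n_symbols * orig_bits = 2051 * 32 = 65632 bits
compressed_size = n_symbols * avg_code_len = 2051 * 21.72 = 44547.72 bits
ratio = original_size / compressed_size = 65632 / 44547.72 = 1.4733

Compression ratio = 1.4733


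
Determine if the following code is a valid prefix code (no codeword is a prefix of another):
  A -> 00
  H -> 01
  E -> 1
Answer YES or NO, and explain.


Checking each pair (does one codeword prefix another?):
  A='00' vs H='01': no prefix
  A='00' vs E='1': no prefix
  H='01' vs A='00': no prefix
  H='01' vs E='1': no prefix
  E='1' vs A='00': no prefix
  E='1' vs H='01': no prefix
No violation found over all pairs.

YES -- this is a valid prefix code. No codeword is a prefix of any other codeword.


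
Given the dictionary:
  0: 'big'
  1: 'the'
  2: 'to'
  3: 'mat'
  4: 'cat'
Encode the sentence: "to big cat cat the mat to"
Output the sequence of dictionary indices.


Look up each word in the dictionary:
  'to' -> 2
  'big' -> 0
  'cat' -> 4
  'cat' -> 4
  'the' -> 1
  'mat' -> 3
  'to' -> 2

Encoded: [2, 0, 4, 4, 1, 3, 2]


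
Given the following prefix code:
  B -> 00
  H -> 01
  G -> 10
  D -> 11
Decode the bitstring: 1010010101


Decoding step by step:
Bits 10 -> G
Bits 10 -> G
Bits 01 -> H
Bits 01 -> H
Bits 01 -> H


Decoded message: GGHHH


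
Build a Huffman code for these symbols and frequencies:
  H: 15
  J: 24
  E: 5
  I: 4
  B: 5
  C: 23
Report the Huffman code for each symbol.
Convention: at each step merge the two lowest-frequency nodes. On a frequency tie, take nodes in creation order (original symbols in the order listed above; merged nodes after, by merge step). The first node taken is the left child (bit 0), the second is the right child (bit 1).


Huffman tree construction:
Step 1: Merge I(4) + E(5) = 9
Step 2: Merge B(5) + (I+E)(9) = 14
Step 3: Merge (B+(I+E))(14) + H(15) = 29
Step 4: Merge C(23) + J(24) = 47
Step 5: Merge ((B+(I+E))+H)(29) + (C+J)(47) = 76
Read each symbol's code off the tree from the root (left child = 0, right child = 1).

Codes:
  H: 01 (length 2)
  J: 11 (length 2)
  E: 0011 (length 4)
  I: 0010 (length 4)
  B: 000 (length 3)
  C: 10 (length 2)
Average code length: 175/76 = 2.3026 bits/symbol


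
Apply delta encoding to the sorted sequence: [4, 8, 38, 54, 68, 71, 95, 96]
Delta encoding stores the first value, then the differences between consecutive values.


First value: 4
Deltas:
  8 - 4 = 4
  38 - 8 = 30
  54 - 38 = 16
  68 - 54 = 14
  71 - 68 = 3
  95 - 71 = 24
  96 - 95 = 1


Delta encoded: [4, 4, 30, 16, 14, 3, 24, 1]


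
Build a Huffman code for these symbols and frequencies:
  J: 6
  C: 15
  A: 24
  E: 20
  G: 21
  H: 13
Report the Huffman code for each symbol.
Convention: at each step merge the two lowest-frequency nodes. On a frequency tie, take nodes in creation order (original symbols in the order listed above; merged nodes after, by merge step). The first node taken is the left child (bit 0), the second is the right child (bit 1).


Huffman tree construction:
Step 1: Merge J(6) + H(13) = 19
Step 2: Merge C(15) + (J+H)(19) = 34
Step 3: Merge E(20) + G(21) = 41
Step 4: Merge A(24) + (C+(J+H))(34) = 58
Step 5: Merge (E+G)(41) + (A+(C+(J+H)))(58) = 99
Read each symbol's code off the tree from the root (left child = 0, right child = 1).

Codes:
  J: 1110 (length 4)
  C: 110 (length 3)
  A: 10 (length 2)
  E: 00 (length 2)
  G: 01 (length 2)
  H: 1111 (length 4)
Average code length: 251/99 = 2.5354 bits/symbol


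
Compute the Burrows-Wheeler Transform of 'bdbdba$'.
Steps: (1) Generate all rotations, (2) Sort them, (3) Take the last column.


Rotations (sorted):
  0: $bdbdba -> last char: a
  1: a$bdbdb -> last char: b
  2: ba$bdbd -> last char: d
  3: bdba$bd -> last char: d
  4: bdbdba$ -> last char: $
  5: dba$bdb -> last char: b
  6: dbdba$b -> last char: b


BWT = abdd$bb


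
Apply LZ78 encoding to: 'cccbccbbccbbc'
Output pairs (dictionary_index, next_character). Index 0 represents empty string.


LZ78 encoding steps:
Dictionary: {0: ''}
Step 1: w='' (idx 0), next='c' -> output (0, 'c'), add 'c' as idx 1
Step 2: w='c' (idx 1), next='c' -> output (1, 'c'), add 'cc' as idx 2
Step 3: w='' (idx 0), next='b' -> output (0, 'b'), add 'b' as idx 3
Step 4: w='cc' (idx 2), next='b' -> output (2, 'b'), add 'ccb' as idx 4
Step 5: w='b' (idx 3), next='c' -> output (3, 'c'), add 'bc' as idx 5
Step 6: w='c' (idx 1), next='b' -> output (1, 'b'), add 'cb' as idx 6
Step 7: w='bc' (idx 5), end of input -> output (5, '')


Encoded: [(0, 'c'), (1, 'c'), (0, 'b'), (2, 'b'), (3, 'c'), (1, 'b'), (5, '')]


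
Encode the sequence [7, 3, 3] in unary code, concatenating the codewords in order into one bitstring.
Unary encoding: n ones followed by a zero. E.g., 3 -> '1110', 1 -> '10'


Encode each number as n ones followed by a terminating 0:
  7 -> 11111110 (8 bits)
  3 -> 1110 (4 bits)
  3 -> 1110 (4 bits)
Total length = 8 + 4 + 4 = 16 bits.

Unary([7, 3, 3]) = 1111111011101110 (16 bits)


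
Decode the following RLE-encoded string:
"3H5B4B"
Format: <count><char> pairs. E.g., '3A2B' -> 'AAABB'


Expanding each <count><char> pair:
  3H -> 'HHH'
  5B -> 'BBBBB'
  4B -> 'BBBB'

Decoded = HHHBBBBBBBBB


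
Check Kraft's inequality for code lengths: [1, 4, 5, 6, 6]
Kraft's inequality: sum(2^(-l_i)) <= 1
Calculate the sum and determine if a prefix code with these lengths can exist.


Sum = 2^(-1) + 2^(-4) + 2^(-5) + 2^(-6) + 2^(-6)
    = 0.5 + 0.0625 + 0.03125 + 0.015625 + 0.015625
    = 40/64 = 0.625
Since 0.625 <= 1, Kraft's inequality IS satisfied.
A prefix code with these lengths CAN exist.

Kraft sum = 0.625. Satisfied.


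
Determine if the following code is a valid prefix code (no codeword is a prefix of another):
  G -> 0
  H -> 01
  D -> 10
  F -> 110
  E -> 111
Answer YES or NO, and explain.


Checking each pair (does one codeword prefix another?):
  G='0' vs H='01': prefix -- VIOLATION

NO -- this is NOT a valid prefix code. G (0) is a prefix of H (01).


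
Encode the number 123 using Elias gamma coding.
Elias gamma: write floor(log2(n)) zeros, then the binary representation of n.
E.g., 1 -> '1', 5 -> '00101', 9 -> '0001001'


num_bits = floor(log2(123)) + 1 = 7
leading_zeros = num_bits - 1 = 6
binary(123) = 1111011

Elias gamma(123) = '000000' + '1111011' = 0000001111011 (13 bits)


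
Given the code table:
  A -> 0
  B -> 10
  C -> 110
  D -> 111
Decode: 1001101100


Decoding:
10 -> B
0 -> A
110 -> C
110 -> C
0 -> A


Result: BACCA


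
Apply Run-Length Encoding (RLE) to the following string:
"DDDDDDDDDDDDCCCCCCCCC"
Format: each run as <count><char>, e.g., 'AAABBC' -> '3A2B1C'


Scanning runs left to right:
  i=0: run of 'D' x 12 -> '12D'
  i=12: run of 'C' x 9 -> '9C'

RLE = 12D9C


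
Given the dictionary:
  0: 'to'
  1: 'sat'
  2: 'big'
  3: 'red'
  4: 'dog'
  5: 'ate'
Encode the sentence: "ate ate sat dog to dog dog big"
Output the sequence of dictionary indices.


Look up each word in the dictionary:
  'ate' -> 5
  'ate' -> 5
  'sat' -> 1
  'dog' -> 4
  'to' -> 0
  'dog' -> 4
  'dog' -> 4
  'big' -> 2

Encoded: [5, 5, 1, 4, 0, 4, 4, 2]


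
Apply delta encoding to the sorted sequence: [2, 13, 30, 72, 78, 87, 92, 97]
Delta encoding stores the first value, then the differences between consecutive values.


First value: 2
Deltas:
  13 - 2 = 11
  30 - 13 = 17
  72 - 30 = 42
  78 - 72 = 6
  87 - 78 = 9
  92 - 87 = 5
  97 - 92 = 5


Delta encoded: [2, 11, 17, 42, 6, 9, 5, 5]


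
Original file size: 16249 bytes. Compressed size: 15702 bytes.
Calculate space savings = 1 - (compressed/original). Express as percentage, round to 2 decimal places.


ratio = compressed/original = 15702/16249 = 0.966336
savings = 1 - ratio = 1 - 0.966336 = 0.033664
as a percentage: 0.033664 * 100 = 3.37%

Space savings = 1 - 15702/16249 = 3.37%


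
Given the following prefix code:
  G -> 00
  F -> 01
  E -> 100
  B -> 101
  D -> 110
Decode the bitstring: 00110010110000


Decoding step by step:
Bits 00 -> G
Bits 110 -> D
Bits 01 -> F
Bits 01 -> F
Bits 100 -> E
Bits 00 -> G


Decoded message: GDFFEG


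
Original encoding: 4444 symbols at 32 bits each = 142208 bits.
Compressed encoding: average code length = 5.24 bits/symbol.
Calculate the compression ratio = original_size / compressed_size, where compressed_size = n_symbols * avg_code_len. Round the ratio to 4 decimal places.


original_size = n_symbols * orig_bits = 4444 * 32 = 142208 bits
compressed_size = n_symbols * avg_code_len = 4444 * 5.24 = 23286.56 bits
ratio = original_size / compressed_size = 142208 / 23286.56 = 6.1069

Compression ratio = 6.1069


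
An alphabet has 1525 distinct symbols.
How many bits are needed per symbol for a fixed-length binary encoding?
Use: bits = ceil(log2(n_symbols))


log2(1525) = 10.5746
Bracket: 2^10 = 1024 < 1525 <= 2^11 = 2048
So ceil(log2(1525)) = 11

bits = ceil(log2(1525)) = ceil(10.5746) = 11 bits


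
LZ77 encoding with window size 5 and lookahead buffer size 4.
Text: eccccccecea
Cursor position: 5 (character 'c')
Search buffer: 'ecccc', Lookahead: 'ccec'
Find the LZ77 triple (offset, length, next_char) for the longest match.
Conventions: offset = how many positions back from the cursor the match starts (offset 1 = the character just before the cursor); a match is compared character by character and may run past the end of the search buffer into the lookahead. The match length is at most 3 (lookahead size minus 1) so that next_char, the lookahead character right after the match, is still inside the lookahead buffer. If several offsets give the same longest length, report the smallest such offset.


Try each offset into the search buffer:
  offset=1 (pos 4, char 'c'): match length 2
  offset=2 (pos 3, char 'c'): match length 2
  offset=3 (pos 2, char 'c'): match length 2
  offset=4 (pos 1, char 'c'): match length 2
  offset=5 (pos 0, char 'e'): match length 0
Longest match has length 2, found at offsets 1, 2, 3, 4; take the smallest, offset 1.
next_char = character at position 5 + 2 = 7 -> 'e'

Best match: offset=1, length=2 (matching 'cc' starting at position 4)
LZ77 triple: (1, 2, 'e')


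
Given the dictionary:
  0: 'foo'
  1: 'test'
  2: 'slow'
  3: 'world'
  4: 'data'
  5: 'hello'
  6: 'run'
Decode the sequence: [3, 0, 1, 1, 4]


Look up each index in the dictionary:
  3 -> 'world'
  0 -> 'foo'
  1 -> 'test'
  1 -> 'test'
  4 -> 'data'

Decoded: "world foo test test data"


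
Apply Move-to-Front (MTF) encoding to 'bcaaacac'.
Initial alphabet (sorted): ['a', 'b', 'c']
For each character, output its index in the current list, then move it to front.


MTF encoding:
'b': index 1 in ['a', 'b', 'c'] -> ['b', 'a', 'c']
'c': index 2 in ['b', 'a', 'c'] -> ['c', 'b', 'a']
'a': index 2 in ['c', 'b', 'a'] -> ['a', 'c', 'b']
'a': index 0 in ['a', 'c', 'b'] -> ['a', 'c', 'b']
'a': index 0 in ['a', 'c', 'b'] -> ['a', 'c', 'b']
'c': index 1 in ['a', 'c', 'b'] -> ['c', 'a', 'b']
'a': index 1 in ['c', 'a', 'b'] -> ['a', 'c', 'b']
'c': index 1 in ['a', 'c', 'b'] -> ['c', 'a', 'b']


Output: [1, 2, 2, 0, 0, 1, 1, 1]


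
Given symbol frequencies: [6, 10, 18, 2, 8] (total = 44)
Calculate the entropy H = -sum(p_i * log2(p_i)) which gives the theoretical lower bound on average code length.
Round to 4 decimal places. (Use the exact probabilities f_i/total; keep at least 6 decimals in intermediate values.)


Per-symbol terms -p_i * log2(p_i) with p_i = f_i/44:
  p = 6/44 = 0.136364: log2(p) = -2.874469, -p*log2(p) = 0.391973
  p = 10/44 = 0.227273: log2(p) = -2.137504, -p*log2(p) = 0.485796
  p = 18/44 = 0.409091: log2(p) = -1.289507, -p*log2(p) = 0.527525
  p = 2/44 = 0.045455: log2(p) = -4.459432, -p*log2(p) = 0.202701
  p = 8/44 = 0.181818: log2(p) = -2.459432, -p*log2(p) = 0.447169
H = 0.391973 + 0.485796 + 0.527525 + 0.202701 + 0.447169 = 2.055164

H = 2.0552 bits/symbol
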